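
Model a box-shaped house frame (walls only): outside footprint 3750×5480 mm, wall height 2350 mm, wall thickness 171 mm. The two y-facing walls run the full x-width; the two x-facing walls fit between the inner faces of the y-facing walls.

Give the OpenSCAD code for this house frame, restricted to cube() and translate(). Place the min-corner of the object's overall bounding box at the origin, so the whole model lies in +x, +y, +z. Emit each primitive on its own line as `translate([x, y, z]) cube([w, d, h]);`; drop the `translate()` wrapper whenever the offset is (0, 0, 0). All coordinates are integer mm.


cube([3750, 171, 2350]);
translate([0, 5309, 0]) cube([3750, 171, 2350]);
translate([0, 171, 0]) cube([171, 5138, 2350]);
translate([3579, 171, 0]) cube([171, 5138, 2350]);


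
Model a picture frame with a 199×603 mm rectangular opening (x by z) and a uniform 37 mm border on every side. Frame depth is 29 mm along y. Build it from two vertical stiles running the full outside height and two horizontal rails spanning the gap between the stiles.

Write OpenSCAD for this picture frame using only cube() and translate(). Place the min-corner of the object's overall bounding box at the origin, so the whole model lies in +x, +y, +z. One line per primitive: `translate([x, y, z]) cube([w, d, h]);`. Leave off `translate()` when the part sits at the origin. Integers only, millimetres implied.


cube([37, 29, 677]);
translate([236, 0, 0]) cube([37, 29, 677]);
translate([37, 0, 0]) cube([199, 29, 37]);
translate([37, 0, 640]) cube([199, 29, 37]);


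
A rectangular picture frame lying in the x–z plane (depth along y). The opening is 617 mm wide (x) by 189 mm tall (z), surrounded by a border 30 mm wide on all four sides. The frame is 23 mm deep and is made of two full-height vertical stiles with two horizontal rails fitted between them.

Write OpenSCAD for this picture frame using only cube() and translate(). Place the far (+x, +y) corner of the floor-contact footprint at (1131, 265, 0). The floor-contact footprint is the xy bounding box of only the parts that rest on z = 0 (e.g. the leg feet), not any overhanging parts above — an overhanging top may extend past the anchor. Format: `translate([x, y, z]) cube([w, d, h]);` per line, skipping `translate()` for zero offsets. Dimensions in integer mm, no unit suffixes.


translate([454, 242, 0]) cube([30, 23, 249]);
translate([1101, 242, 0]) cube([30, 23, 249]);
translate([484, 242, 0]) cube([617, 23, 30]);
translate([484, 242, 219]) cube([617, 23, 30]);


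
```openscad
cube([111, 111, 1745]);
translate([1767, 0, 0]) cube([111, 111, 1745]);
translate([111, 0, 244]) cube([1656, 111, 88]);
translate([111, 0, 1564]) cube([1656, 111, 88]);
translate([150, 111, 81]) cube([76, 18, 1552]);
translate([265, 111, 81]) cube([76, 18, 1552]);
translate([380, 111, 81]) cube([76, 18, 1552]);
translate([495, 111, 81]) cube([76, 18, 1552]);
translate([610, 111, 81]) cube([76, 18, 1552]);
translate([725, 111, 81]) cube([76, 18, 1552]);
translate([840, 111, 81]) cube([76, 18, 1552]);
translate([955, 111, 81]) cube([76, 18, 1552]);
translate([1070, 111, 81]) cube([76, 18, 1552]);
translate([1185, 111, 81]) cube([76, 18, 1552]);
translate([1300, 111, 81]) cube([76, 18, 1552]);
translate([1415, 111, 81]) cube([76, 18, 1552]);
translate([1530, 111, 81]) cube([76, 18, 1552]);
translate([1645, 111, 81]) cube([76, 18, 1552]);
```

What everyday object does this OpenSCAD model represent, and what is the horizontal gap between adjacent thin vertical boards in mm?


A fence section. The picket gap is 39 mm.

Two posts, two rails, 14 pickets — a fence section. Span 1656 mm holds 14 pickets of 76 mm with 15 equal gaps: ⌊(1656 − 14·76) / 15⌋ = 39 mm.


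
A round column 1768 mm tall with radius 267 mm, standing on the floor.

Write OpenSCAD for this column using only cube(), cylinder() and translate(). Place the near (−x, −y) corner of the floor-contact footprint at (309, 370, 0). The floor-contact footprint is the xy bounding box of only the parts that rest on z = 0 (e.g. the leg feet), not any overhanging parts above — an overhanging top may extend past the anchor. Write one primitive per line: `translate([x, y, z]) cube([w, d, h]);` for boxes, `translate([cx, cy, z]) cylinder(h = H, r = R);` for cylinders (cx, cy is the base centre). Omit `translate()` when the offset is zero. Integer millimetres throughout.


translate([576, 637, 0]) cylinder(h = 1768, r = 267);


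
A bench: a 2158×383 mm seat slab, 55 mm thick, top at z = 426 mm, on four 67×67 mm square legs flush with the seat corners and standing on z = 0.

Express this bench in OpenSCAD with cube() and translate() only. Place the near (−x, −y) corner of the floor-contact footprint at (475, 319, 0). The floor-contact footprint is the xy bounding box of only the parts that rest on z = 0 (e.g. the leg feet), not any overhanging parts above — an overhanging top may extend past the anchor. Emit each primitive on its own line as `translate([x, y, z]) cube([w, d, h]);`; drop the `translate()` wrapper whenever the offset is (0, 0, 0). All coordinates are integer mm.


translate([475, 319, 371]) cube([2158, 383, 55]);
translate([475, 319, 0]) cube([67, 67, 371]);
translate([475, 635, 0]) cube([67, 67, 371]);
translate([2566, 319, 0]) cube([67, 67, 371]);
translate([2566, 635, 0]) cube([67, 67, 371]);


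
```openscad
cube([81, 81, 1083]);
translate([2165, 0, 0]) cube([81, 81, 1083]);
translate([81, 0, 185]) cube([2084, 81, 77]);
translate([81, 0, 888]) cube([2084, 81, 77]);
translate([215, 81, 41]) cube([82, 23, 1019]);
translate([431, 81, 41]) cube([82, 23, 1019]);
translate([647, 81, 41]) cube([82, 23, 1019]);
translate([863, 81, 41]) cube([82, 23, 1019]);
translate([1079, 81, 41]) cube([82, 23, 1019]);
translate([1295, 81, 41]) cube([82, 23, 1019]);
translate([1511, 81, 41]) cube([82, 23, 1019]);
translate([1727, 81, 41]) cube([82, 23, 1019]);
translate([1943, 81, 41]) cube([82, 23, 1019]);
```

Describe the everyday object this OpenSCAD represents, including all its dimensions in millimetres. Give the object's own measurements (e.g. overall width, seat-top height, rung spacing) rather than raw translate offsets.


A fence section. Two 81×81 mm posts, 1083 mm tall, stand on the floor with a clear span of 2084 mm between their inner faces. Two horizontal rails of 81×77 mm section span the gap between the posts with their undersides at z = 185 mm and z = 888 mm, flush with the posts' −y face. 9 pickets, each 82 mm wide, 23 mm thick and 1019 mm tall, are fixed to the +y face of the rails with their bottoms at z = 41 mm, spaced across the span with a 134 mm gap after the −x post and between neighbouring pickets, with 140 mm left before the +x post.


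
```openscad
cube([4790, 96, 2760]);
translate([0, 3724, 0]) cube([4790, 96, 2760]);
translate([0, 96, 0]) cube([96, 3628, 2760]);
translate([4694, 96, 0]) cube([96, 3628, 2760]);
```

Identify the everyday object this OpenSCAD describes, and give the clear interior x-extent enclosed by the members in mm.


A house (or room) frame. The interior width is 4598 mm.

Four 2760 mm walls enclosing a rectangle with no floor or roof — a room or house frame. Outside width is 4790 mm and wall thickness is 96 mm, so the interior width is 4790 − 2 × 96 = 4598 mm.


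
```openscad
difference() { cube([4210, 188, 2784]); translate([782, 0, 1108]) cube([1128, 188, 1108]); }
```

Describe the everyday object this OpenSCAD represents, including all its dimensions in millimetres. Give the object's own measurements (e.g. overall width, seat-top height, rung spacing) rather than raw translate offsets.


A wall 4210 mm long (x), 188 mm thick (y), 2784 mm tall, with a rectangular window opening cut through it. The opening is 1128 mm wide and 1108 mm tall; its sill is at z = 1108 mm and its near (−x) edge is 782 mm from the wall's −x end. The opening passes through the full wall thickness.


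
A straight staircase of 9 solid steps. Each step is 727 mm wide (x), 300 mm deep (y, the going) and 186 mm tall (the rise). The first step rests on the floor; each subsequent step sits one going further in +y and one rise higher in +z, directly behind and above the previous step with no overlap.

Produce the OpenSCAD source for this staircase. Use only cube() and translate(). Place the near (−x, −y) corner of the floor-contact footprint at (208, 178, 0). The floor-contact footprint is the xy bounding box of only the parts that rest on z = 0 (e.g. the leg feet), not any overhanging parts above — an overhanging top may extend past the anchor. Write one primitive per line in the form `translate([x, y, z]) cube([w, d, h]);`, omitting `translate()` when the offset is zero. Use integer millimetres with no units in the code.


translate([208, 178, 0]) cube([727, 300, 186]);
translate([208, 478, 186]) cube([727, 300, 186]);
translate([208, 778, 372]) cube([727, 300, 186]);
translate([208, 1078, 558]) cube([727, 300, 186]);
translate([208, 1378, 744]) cube([727, 300, 186]);
translate([208, 1678, 930]) cube([727, 300, 186]);
translate([208, 1978, 1116]) cube([727, 300, 186]);
translate([208, 2278, 1302]) cube([727, 300, 186]);
translate([208, 2578, 1488]) cube([727, 300, 186]);


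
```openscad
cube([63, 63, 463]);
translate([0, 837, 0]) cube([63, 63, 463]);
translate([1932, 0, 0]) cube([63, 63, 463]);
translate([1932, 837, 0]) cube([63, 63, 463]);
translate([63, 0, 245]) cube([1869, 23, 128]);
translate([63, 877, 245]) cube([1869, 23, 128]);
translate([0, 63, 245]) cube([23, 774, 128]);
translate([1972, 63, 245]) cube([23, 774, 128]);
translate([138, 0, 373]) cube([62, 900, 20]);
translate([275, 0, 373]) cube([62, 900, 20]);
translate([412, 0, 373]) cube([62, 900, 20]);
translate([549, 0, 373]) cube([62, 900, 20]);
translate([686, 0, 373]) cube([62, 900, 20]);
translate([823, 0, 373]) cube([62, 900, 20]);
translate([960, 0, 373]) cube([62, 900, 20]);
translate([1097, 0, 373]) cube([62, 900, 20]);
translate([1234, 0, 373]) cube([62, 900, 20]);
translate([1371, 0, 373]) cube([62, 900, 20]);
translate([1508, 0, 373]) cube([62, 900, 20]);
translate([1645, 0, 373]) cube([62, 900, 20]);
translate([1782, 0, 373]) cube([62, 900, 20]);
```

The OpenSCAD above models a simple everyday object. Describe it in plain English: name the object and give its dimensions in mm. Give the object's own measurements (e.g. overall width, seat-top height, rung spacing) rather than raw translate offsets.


A bed frame 1995 mm long (x) by 900 mm wide (y). Four 63×63 mm corner posts, 463 mm tall, at the corners of the footprint. Four rails of 23 mm thickness and 128 mm height run between adjacent posts with their undersides at z = 245 mm, their outer faces flush with the outside of the frame (the two x-running rails run between the posts' inner faces; the two y-running rails run between the posts' inner faces). 13 slats, each 62 mm wide (x) and 20 mm thick, lie across the top of the two x-running rails, running the full 900 mm width of the frame in y; along x they sit between the end posts with a 75 mm gap after the −x posts and between neighbouring slats, leaving 88 mm before the +x posts.


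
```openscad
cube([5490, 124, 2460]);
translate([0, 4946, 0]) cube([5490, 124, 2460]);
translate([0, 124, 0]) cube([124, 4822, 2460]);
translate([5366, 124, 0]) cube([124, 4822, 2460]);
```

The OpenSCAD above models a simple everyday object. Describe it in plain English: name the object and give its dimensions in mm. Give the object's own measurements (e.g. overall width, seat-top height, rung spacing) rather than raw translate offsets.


The wall frame of a small rectangular building: four walls, each 2460 mm tall and 124 mm thick, enclosing a footprint 5490 mm (x) by 5070 mm (y) outside-to-outside, with no floor or roof. The front and back walls (the −y and +y sides) span the full width; the two side walls fit between them.


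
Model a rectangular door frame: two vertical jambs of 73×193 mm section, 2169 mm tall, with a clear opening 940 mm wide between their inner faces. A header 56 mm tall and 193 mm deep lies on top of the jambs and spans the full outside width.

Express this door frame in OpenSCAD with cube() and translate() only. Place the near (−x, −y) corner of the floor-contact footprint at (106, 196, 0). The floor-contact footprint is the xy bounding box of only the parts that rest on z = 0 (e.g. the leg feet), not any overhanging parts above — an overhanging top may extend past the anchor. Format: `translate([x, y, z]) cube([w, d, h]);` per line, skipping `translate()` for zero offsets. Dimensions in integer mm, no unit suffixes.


translate([106, 196, 0]) cube([73, 193, 2169]);
translate([1119, 196, 0]) cube([73, 193, 2169]);
translate([106, 196, 2169]) cube([1086, 193, 56]);


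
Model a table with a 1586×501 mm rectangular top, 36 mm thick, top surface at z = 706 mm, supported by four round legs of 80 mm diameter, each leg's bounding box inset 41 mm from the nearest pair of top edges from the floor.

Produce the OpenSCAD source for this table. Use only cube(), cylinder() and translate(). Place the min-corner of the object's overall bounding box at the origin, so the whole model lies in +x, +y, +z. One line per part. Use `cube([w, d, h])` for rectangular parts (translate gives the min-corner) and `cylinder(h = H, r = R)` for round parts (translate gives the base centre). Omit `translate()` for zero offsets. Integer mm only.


// leg_h = 706 - 36 = 670
translate([0, 0, 670]) cube([1586, 501, 36]);
translate([81, 81, 0]) cylinder(h = 670, r = 40);
translate([1505, 81, 0]) cylinder(h = 670, r = 40);
translate([81, 420, 0]) cylinder(h = 670, r = 40);
translate([1505, 420, 0]) cylinder(h = 670, r = 40);


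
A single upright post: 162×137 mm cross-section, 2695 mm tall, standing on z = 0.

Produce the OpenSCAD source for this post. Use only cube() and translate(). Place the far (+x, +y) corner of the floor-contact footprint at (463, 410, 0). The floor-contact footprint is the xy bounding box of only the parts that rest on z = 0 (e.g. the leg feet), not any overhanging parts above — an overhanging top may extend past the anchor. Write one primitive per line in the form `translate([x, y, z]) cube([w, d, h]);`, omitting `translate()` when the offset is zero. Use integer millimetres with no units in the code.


translate([301, 273, 0]) cube([162, 137, 2695]);


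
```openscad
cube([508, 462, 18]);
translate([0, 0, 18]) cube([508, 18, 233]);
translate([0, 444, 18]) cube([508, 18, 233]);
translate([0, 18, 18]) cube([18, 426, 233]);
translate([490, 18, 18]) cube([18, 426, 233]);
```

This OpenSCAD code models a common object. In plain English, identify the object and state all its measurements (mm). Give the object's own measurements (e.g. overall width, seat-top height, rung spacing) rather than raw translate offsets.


An open-topped rectangular box: outside dimensions 508×462×251 mm, with a uniform wall and base thickness of 18 mm. The base is a full 508×462 slab on the floor; four walls sit on top of the base. The front and back walls (the −y and +y sides) span the full width; the two side walls fit between them.


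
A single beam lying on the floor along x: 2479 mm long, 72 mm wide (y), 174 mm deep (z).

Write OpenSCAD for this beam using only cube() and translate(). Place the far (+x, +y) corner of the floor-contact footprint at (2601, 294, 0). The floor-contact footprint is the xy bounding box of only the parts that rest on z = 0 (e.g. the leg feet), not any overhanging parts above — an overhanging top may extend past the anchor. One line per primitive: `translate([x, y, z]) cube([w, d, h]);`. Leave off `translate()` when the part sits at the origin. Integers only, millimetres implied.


translate([122, 222, 0]) cube([2479, 72, 174]);


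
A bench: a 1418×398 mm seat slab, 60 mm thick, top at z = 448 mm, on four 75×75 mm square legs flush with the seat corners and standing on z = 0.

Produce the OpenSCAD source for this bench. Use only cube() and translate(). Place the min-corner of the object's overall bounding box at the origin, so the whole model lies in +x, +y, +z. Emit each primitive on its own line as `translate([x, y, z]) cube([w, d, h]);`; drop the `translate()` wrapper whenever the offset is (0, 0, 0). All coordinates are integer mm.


// leg_h = 448 − 60 = 388
translate([0, 0, 388]) cube([1418, 398, 60]);
cube([75, 75, 388]);
translate([0, 323, 0]) cube([75, 75, 388]);
translate([1343, 0, 0]) cube([75, 75, 388]);
translate([1343, 323, 0]) cube([75, 75, 388]);


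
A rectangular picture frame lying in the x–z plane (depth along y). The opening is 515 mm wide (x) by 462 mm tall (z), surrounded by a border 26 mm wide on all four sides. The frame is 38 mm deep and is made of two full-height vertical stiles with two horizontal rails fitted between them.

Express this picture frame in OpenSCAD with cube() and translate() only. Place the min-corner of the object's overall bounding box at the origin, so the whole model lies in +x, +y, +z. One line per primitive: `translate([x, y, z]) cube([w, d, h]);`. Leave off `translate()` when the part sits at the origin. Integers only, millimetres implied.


cube([26, 38, 514]);
translate([541, 0, 0]) cube([26, 38, 514]);
translate([26, 0, 0]) cube([515, 38, 26]);
translate([26, 0, 488]) cube([515, 38, 26]);


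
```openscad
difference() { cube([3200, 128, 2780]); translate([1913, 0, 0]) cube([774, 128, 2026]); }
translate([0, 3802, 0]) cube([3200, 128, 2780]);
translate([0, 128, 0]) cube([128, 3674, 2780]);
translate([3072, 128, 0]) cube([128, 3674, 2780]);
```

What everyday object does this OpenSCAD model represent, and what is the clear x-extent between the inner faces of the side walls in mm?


A single room. The interior width is 2944 mm.

Four walls enclosing a rectangle with a door in the front wall — a room. Outside width 3200 minus two 128 mm walls gives 2944 mm.


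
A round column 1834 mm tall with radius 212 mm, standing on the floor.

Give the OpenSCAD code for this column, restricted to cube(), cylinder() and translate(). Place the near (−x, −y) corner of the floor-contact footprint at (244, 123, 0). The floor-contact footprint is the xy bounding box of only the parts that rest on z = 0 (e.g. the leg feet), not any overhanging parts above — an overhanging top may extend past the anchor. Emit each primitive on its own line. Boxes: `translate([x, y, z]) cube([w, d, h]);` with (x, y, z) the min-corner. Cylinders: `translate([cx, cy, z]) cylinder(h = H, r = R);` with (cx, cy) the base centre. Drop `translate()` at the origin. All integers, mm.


translate([456, 335, 0]) cylinder(h = 1834, r = 212);


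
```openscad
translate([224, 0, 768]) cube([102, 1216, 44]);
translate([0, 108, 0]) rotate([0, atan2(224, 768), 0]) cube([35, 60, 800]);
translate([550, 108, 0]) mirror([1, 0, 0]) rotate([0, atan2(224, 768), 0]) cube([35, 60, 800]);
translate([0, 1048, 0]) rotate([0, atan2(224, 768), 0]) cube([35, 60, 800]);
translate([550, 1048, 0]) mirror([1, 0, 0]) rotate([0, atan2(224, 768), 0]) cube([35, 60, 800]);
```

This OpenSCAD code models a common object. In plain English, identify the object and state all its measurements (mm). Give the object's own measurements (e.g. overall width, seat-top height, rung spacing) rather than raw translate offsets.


A sawhorse. A 102×1216×44 mm beam (x, y, z) sits on two A-frame leg pairs. Each pair is two raked legs of 35×60 mm section (60 mm along y) splaying symmetrically in x. Each leg rises 768 mm vertically over 224 mm of horizontal reach and is 800 mm long along its own axis. Every leg's outer bottom edge rests on the floor and its outer top edge meets a bottom edge of the beam — the left legs (tilting toward +x) meet the beam's −x bottom edge, the right legs (their mirror images, tilting toward −x) meet its +x bottom edge — so the leg tops tuck under the beam, the beam's underside is 768 mm above the floor, and the feet are 550 mm apart outside-to-outside with the beam centred between them. The two leg pairs are set in 108 mm from either end of the beam.


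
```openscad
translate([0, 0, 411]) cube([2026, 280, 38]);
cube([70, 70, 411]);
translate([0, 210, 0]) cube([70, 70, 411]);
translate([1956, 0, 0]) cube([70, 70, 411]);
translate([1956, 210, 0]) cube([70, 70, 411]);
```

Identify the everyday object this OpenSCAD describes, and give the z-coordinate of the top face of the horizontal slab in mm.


A bench. The seat-top height is 449 mm.

A long slab on four corner posts — a bench. The slab sits at z = 411 with thickness 38, so the top is 411 + 38 = 449 mm.


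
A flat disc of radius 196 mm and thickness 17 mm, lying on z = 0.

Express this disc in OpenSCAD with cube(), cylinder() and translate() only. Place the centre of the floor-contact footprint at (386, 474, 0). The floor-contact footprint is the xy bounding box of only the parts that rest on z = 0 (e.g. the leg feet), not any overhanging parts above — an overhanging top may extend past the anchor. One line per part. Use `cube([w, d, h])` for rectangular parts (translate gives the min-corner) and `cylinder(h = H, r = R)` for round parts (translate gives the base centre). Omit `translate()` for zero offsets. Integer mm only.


translate([386, 474, 0]) cylinder(h = 17, r = 196);


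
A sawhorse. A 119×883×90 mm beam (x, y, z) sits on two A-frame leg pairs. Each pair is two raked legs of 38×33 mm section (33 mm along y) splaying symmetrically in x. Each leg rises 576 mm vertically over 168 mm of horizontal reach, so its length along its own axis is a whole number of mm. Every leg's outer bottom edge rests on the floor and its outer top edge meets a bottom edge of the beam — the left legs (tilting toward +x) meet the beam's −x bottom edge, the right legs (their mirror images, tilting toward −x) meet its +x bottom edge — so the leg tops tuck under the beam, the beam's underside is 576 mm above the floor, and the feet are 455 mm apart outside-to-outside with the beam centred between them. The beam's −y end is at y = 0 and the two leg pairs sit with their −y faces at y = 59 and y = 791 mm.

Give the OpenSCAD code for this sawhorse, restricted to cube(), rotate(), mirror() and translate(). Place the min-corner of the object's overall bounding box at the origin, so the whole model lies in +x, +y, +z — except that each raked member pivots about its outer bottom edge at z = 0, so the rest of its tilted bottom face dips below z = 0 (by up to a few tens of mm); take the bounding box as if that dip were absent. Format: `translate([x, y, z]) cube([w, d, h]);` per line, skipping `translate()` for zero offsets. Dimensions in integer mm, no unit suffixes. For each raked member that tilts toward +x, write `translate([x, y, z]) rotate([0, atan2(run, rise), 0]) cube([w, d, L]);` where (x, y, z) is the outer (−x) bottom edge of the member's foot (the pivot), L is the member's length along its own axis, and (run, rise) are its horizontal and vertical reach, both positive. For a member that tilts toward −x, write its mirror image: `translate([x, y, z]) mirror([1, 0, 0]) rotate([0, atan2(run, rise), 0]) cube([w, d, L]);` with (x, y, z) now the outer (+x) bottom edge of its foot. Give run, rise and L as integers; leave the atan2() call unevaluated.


translate([168, 0, 576]) cube([119, 883, 90]);
translate([0, 59, 0]) rotate([0, atan2(168, 576), 0]) cube([38, 33, 600]);
translate([455, 59, 0]) mirror([1, 0, 0]) rotate([0, atan2(168, 576), 0]) cube([38, 33, 600]);
translate([0, 791, 0]) rotate([0, atan2(168, 576), 0]) cube([38, 33, 600]);
translate([455, 791, 0]) mirror([1, 0, 0]) rotate([0, atan2(168, 576), 0]) cube([38, 33, 600]);


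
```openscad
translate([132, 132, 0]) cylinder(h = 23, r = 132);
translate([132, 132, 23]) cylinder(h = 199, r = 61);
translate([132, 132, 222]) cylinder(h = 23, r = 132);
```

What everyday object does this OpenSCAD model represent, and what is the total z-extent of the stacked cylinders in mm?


A spool. The overall height is 245 mm.

Three coaxial cylinders, large–small–large — a spool. Two 23 mm flanges and a 199 mm core give 23 + 199 + 23 = 245 mm.


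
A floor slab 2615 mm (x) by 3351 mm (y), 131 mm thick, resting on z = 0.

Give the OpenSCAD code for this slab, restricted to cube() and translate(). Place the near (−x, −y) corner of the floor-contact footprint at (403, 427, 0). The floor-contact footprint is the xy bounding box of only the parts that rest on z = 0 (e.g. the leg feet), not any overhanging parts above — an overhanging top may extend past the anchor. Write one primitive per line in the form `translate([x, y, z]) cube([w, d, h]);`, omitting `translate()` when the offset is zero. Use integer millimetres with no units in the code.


translate([403, 427, 0]) cube([2615, 3351, 131]);


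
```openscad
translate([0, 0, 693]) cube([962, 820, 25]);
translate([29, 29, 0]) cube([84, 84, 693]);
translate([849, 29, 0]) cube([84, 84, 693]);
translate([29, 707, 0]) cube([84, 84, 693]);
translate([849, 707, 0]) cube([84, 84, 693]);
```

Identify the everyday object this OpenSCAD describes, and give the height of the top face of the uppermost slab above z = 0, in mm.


A table. The table height is 718 mm.

A 962×820×25 slab sits at z = 693 on four 84 mm square posts — a table. The top surface is at 693 + 25 = 718 mm.


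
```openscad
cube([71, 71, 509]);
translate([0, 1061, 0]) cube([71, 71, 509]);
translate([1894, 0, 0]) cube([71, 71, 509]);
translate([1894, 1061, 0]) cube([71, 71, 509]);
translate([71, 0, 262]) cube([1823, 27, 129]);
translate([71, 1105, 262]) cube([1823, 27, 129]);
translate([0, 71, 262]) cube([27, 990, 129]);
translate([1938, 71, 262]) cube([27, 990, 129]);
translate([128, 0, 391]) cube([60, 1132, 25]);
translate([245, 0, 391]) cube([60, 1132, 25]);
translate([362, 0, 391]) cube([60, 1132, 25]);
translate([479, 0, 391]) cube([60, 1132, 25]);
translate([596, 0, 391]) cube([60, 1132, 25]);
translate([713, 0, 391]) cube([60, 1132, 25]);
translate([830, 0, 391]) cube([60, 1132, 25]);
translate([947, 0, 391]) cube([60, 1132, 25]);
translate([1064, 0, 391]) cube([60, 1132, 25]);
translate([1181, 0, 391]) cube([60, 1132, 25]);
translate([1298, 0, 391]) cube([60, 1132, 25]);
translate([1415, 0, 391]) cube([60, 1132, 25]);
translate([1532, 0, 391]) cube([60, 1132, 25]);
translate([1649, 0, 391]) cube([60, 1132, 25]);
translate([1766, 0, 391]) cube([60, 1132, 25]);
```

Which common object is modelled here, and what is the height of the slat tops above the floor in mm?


A bed frame. The slat-top height is 416 mm.

Four posts, four rails, and a row of slats — a bed frame. Slats sit on the rails at z = 262 + 129 = 391; with slat thickness 25, the top is 416 mm.


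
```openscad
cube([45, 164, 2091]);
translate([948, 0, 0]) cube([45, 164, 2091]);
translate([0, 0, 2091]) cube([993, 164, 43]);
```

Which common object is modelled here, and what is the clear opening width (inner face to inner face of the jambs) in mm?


A door frame. The clear opening width is 903 mm.

Two 2091 mm tall posts with a header on top — a door frame. The left jamb is 45 mm wide at x = 0; the right jamb starts at x = 948. The clear opening is 948 − 45 = 903 mm.


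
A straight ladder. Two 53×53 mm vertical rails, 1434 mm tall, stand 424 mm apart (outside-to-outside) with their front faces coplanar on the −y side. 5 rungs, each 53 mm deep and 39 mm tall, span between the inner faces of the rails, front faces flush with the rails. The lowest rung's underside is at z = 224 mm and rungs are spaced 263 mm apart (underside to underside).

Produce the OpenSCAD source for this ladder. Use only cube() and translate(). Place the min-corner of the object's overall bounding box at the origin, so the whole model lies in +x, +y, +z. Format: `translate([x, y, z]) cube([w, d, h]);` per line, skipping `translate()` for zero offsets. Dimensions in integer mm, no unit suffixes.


cube([53, 53, 1434]);
translate([371, 0, 0]) cube([53, 53, 1434]);
translate([53, 0, 224]) cube([318, 53, 39]);
translate([53, 0, 487]) cube([318, 53, 39]);
translate([53, 0, 750]) cube([318, 53, 39]);
translate([53, 0, 1013]) cube([318, 53, 39]);
translate([53, 0, 1276]) cube([318, 53, 39]);


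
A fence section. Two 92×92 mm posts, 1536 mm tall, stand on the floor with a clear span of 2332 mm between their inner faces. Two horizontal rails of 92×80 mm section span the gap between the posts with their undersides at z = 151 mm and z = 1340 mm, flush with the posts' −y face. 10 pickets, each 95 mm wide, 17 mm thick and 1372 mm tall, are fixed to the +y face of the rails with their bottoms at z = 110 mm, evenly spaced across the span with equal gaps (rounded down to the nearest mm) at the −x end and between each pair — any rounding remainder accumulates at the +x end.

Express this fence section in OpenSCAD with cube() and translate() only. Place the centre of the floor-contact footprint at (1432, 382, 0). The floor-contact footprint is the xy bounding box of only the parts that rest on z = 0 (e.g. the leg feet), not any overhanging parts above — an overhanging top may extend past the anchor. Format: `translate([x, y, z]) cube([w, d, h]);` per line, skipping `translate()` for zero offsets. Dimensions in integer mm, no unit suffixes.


translate([174, 336, 0]) cube([92, 92, 1536]);
translate([2598, 336, 0]) cube([92, 92, 1536]);
translate([266, 336, 151]) cube([2332, 92, 80]);
translate([266, 336, 1340]) cube([2332, 92, 80]);
translate([391, 428, 110]) cube([95, 17, 1372]);
translate([611, 428, 110]) cube([95, 17, 1372]);
translate([831, 428, 110]) cube([95, 17, 1372]);
translate([1051, 428, 110]) cube([95, 17, 1372]);
translate([1271, 428, 110]) cube([95, 17, 1372]);
translate([1491, 428, 110]) cube([95, 17, 1372]);
translate([1711, 428, 110]) cube([95, 17, 1372]);
translate([1931, 428, 110]) cube([95, 17, 1372]);
translate([2151, 428, 110]) cube([95, 17, 1372]);
translate([2371, 428, 110]) cube([95, 17, 1372]);


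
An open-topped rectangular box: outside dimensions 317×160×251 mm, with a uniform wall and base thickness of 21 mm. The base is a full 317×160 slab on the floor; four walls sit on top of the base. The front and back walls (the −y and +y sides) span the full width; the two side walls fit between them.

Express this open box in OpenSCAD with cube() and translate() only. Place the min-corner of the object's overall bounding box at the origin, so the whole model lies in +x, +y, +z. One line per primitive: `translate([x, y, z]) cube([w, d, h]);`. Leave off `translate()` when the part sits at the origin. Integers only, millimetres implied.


cube([317, 160, 21]);
translate([0, 0, 21]) cube([317, 21, 230]);
translate([0, 139, 21]) cube([317, 21, 230]);
translate([0, 21, 21]) cube([21, 118, 230]);
translate([296, 21, 21]) cube([21, 118, 230]);


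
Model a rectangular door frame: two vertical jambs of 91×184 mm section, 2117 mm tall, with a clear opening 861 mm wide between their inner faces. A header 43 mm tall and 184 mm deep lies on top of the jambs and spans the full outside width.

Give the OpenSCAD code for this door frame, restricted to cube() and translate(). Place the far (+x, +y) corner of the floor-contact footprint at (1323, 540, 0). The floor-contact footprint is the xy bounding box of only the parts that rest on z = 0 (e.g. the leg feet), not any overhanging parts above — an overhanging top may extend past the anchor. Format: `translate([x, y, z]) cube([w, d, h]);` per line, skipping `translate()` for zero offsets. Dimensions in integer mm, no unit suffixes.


translate([280, 356, 0]) cube([91, 184, 2117]);
translate([1232, 356, 0]) cube([91, 184, 2117]);
translate([280, 356, 2117]) cube([1043, 184, 43]);


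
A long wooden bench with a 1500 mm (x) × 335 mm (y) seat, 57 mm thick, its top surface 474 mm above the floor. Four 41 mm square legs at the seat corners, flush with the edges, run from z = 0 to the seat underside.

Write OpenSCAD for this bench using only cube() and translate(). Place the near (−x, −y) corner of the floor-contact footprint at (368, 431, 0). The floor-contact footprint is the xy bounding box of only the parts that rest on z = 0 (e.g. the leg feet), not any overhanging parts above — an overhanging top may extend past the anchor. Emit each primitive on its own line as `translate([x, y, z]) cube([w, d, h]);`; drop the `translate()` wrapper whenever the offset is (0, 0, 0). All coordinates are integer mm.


// leg_h = 474 − 57 = 417
translate([368, 431, 417]) cube([1500, 335, 57]);
translate([368, 431, 0]) cube([41, 41, 417]);
translate([368, 725, 0]) cube([41, 41, 417]);
translate([1827, 431, 0]) cube([41, 41, 417]);
translate([1827, 725, 0]) cube([41, 41, 417]);


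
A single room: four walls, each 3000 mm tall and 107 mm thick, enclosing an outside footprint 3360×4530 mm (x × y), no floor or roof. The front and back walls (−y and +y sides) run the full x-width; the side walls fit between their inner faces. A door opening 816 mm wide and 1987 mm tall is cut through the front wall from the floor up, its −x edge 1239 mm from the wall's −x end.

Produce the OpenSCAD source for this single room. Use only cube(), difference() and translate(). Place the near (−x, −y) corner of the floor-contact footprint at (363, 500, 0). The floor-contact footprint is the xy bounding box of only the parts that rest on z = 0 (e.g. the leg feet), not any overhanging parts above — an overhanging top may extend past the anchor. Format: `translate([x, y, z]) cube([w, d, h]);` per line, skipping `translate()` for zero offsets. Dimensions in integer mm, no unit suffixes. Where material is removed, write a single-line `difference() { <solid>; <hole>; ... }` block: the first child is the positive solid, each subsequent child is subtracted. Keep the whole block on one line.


difference() { translate([363, 500, 0]) cube([3360, 107, 3000]); translate([1602, 500, 0]) cube([816, 107, 1987]); }
translate([363, 4923, 0]) cube([3360, 107, 3000]);
translate([363, 607, 0]) cube([107, 4316, 3000]);
translate([3616, 607, 0]) cube([107, 4316, 3000]);


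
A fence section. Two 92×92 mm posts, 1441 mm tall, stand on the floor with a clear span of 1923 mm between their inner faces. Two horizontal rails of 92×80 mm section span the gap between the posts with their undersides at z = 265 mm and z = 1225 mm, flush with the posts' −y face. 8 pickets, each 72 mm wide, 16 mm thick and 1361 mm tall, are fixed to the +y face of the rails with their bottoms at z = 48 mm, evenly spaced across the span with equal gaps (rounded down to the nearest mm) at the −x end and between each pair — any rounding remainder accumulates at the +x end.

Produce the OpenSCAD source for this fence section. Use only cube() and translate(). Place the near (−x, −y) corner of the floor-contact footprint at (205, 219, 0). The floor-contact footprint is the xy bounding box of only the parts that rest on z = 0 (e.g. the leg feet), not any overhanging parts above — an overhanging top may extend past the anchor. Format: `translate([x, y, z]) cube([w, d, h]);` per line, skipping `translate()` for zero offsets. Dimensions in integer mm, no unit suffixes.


translate([205, 219, 0]) cube([92, 92, 1441]);
translate([2220, 219, 0]) cube([92, 92, 1441]);
translate([297, 219, 265]) cube([1923, 92, 80]);
translate([297, 219, 1225]) cube([1923, 92, 80]);
translate([446, 311, 48]) cube([72, 16, 1361]);
translate([667, 311, 48]) cube([72, 16, 1361]);
translate([888, 311, 48]) cube([72, 16, 1361]);
translate([1109, 311, 48]) cube([72, 16, 1361]);
translate([1330, 311, 48]) cube([72, 16, 1361]);
translate([1551, 311, 48]) cube([72, 16, 1361]);
translate([1772, 311, 48]) cube([72, 16, 1361]);
translate([1993, 311, 48]) cube([72, 16, 1361]);


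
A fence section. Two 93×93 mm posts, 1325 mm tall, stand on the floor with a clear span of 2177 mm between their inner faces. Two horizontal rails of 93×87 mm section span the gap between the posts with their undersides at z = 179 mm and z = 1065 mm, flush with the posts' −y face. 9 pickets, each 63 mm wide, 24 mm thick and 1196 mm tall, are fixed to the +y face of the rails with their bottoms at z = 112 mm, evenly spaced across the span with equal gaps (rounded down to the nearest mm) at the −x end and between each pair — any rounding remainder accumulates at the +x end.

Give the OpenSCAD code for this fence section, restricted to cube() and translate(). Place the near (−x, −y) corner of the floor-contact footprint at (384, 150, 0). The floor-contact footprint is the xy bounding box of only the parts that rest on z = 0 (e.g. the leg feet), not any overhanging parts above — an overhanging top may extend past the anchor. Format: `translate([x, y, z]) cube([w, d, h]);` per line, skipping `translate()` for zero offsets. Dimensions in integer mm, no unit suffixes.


translate([384, 150, 0]) cube([93, 93, 1325]);
translate([2654, 150, 0]) cube([93, 93, 1325]);
translate([477, 150, 179]) cube([2177, 93, 87]);
translate([477, 150, 1065]) cube([2177, 93, 87]);
translate([638, 243, 112]) cube([63, 24, 1196]);
translate([862, 243, 112]) cube([63, 24, 1196]);
translate([1086, 243, 112]) cube([63, 24, 1196]);
translate([1310, 243, 112]) cube([63, 24, 1196]);
translate([1534, 243, 112]) cube([63, 24, 1196]);
translate([1758, 243, 112]) cube([63, 24, 1196]);
translate([1982, 243, 112]) cube([63, 24, 1196]);
translate([2206, 243, 112]) cube([63, 24, 1196]);
translate([2430, 243, 112]) cube([63, 24, 1196]);


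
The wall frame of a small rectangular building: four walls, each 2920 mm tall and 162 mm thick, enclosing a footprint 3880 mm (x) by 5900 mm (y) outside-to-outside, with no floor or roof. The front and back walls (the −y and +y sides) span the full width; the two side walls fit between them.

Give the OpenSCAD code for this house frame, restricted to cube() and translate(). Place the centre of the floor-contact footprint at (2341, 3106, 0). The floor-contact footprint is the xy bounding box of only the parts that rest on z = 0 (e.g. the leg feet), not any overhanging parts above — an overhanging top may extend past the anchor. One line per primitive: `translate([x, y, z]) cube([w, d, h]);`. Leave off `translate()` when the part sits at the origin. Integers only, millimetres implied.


translate([401, 156, 0]) cube([3880, 162, 2920]);
translate([401, 5894, 0]) cube([3880, 162, 2920]);
translate([401, 318, 0]) cube([162, 5576, 2920]);
translate([4119, 318, 0]) cube([162, 5576, 2920]);


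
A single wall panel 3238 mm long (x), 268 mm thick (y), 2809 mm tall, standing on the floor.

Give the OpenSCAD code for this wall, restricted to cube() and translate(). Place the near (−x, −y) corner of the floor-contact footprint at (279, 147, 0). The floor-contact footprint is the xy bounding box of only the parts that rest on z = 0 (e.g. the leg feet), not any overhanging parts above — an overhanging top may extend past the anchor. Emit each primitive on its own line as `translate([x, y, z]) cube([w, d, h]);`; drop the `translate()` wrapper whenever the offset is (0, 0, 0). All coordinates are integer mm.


translate([279, 147, 0]) cube([3238, 268, 2809]);


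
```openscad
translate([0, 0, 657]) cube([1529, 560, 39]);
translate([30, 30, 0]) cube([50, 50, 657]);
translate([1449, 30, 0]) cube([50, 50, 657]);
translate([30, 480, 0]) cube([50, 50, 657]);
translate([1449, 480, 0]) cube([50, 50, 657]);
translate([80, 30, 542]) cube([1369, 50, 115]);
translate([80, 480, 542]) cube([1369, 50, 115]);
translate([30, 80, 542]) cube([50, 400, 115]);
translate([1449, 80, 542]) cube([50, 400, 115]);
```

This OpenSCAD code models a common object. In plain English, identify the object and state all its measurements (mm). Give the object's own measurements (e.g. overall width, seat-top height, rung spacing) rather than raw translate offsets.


A table: top 1529 mm (x) × 560 mm (y), 39 mm thick, upper face at z = 696 mm, on four 50×50 mm square legs, each inset 30 mm from the nearest pair of top edges from z = 0 to the bottom of the top. Four apron rails, 50 mm thick and 115 mm tall, run between adjacent legs with their top edges flush with the underside of the top and their outer faces flush with the legs' outer faces.


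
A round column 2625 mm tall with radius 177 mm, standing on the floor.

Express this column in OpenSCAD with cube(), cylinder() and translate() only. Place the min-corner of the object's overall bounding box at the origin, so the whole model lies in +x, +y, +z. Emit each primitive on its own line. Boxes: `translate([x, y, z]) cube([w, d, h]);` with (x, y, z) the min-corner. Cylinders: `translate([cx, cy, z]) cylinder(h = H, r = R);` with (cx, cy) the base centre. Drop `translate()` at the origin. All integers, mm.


translate([177, 177, 0]) cylinder(h = 2625, r = 177);
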